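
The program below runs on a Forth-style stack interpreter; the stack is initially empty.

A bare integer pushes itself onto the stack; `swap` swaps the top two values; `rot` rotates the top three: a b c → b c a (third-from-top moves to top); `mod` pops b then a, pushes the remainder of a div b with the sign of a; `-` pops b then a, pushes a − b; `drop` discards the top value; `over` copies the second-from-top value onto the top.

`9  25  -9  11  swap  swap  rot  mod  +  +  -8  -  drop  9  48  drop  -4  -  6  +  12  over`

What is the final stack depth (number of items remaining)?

3

9     [9]
25    [9, 25]
-9    [9, 25, -9]
11    [9, 25, -9, 11]
swap  [9, 25, 11, -9]
swap  [9, 25, -9, 11]
rot   [9, -9, 11, 25]
mod   [9, -9, 11]
+     [9, 2]
+     [11]
-8    [11, -8]
-     [19]
drop  []
9     [9]
48    [9, 48]
drop  [9]
-4    [9, -4]
-     [13]
6     [13, 6]
+     [19]
12    [19, 12]
over  [19, 12, 19]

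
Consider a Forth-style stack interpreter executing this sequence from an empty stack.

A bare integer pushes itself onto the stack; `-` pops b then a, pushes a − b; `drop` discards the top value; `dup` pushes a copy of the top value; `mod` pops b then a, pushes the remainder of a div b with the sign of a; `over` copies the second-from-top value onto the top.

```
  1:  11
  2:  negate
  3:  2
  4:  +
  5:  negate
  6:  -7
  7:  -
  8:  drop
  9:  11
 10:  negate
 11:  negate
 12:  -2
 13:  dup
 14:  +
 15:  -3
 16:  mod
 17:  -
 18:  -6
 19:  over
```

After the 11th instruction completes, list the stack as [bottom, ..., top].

11     → 11
negate → -11
2      → -11 2
+      → -9
negate → 9
-7     → 9 -7
-      → 16
drop   → (empty)
11     → 11
negate → -11
negate → 11

[11]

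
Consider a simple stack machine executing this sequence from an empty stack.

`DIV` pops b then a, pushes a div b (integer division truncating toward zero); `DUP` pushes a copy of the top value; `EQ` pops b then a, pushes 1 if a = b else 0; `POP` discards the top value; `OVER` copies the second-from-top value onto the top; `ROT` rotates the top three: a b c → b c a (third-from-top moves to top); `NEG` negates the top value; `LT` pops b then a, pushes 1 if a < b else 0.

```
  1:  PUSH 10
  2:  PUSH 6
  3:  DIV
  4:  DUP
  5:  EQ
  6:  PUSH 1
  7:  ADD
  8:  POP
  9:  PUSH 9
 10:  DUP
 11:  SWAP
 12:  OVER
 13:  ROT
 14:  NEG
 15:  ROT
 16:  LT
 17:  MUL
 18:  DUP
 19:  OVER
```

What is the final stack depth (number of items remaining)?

PUSH 10  10
PUSH 6   10 6
DIV      1
DUP      1 1
EQ       1
PUSH 1   1 1
ADD      2
POP      (empty)
PUSH 9   9
DUP      9 9
SWAP     9 9
OVER     9 9 9
ROT      9 9 9
NEG      9 9 -9
ROT      9 -9 9
LT       9 1
MUL      9
DUP      9 9
OVER     9 9 9

3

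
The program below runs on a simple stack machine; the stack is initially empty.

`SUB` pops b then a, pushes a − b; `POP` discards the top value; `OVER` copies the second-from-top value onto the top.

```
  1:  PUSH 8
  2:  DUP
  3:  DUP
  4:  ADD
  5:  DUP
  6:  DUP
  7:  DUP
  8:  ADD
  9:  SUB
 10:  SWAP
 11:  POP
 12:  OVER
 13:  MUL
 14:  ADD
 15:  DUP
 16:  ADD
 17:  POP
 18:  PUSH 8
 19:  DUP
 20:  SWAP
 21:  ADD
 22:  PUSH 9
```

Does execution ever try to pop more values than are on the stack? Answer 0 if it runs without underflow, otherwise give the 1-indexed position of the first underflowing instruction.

0

PUSH 8  [8]
DUP     [8, 8]
DUP     [8, 8, 8]
ADD     [8, 16]
DUP     [8, 16, 16]
DUP     [8, 16, 16, 16]
DUP     [8, 16, 16, 16, 16]
ADD     [8, 16, 16, 32]
SUB     [8, 16, -16]
SWAP    [8, -16, 16]
POP     [8, -16]
OVER    [8, -16, 8]
MUL     [8, -128]
ADD     [-120]
DUP     [-120, -120]
ADD     [-240]
POP     []
PUSH 8  [8]
DUP     [8, 8]
SWAP    [8, 8]
ADD     [16]
PUSH 9  [16, 9]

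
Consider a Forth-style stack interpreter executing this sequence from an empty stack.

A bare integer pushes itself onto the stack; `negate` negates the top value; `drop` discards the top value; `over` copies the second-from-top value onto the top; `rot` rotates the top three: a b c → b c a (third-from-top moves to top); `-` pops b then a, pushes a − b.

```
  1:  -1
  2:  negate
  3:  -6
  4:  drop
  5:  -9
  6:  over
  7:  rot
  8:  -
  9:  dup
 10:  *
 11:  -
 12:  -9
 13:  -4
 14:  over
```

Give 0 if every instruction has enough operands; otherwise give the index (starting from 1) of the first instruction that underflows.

0

-1     -> -1
negate -> 1
-6     -> 1 -6
drop   -> 1
-9     -> 1 -9
over   -> 1 -9 1
rot    -> -9 1 1
-      -> -9 0
dup    -> -9 0 0
*      -> -9 0
-      -> -9
-9     -> -9 -9
-4     -> -9 -9 -4
over   -> -9 -9 -4 -9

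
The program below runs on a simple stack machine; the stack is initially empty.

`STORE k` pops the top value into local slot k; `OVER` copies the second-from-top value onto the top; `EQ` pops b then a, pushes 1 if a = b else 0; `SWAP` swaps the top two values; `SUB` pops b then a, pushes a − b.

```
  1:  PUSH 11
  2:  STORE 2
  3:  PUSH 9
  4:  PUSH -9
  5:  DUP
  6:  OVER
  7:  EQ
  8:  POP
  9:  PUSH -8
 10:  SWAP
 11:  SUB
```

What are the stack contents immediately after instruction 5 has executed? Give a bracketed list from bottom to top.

PUSH 11 → [11]
STORE 2 → []
PUSH 9  → [9]
PUSH -9 → [9, -9]
DUP     → [9, -9, -9]

[9, -9, -9]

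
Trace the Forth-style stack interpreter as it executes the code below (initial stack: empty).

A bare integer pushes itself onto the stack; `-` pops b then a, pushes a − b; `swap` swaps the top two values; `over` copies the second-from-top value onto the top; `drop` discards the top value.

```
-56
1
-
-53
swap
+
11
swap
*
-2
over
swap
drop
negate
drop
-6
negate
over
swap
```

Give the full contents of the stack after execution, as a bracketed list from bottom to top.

[-1210, -1210, 6]

-56    → -56
1      → -56 1
-      → -57
-53    → -57 -53
swap   → -53 -57
+      → -110
11     → -110 11
swap   → 11 -110
*      → -1210
-2     → -1210 -2
over   → -1210 -2 -1210
swap   → -1210 -1210 -2
drop   → -1210 -1210
negate → -1210 1210
drop   → -1210
-6     → -1210 -6
negate → -1210 6
over   → -1210 6 -1210
swap   → -1210 -1210 6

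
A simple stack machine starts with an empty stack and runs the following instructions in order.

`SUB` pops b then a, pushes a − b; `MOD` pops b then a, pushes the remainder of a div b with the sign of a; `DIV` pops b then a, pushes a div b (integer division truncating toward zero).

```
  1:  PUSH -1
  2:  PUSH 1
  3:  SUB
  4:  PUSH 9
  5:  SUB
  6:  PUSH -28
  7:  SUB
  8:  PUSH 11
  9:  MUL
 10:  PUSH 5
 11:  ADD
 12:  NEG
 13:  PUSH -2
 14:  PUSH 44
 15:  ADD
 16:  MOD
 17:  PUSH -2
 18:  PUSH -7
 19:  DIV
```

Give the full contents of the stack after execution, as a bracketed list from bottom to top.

PUSH -1  : -1
PUSH 1   : -1 1
SUB      : -2
PUSH 9   : -2 9
SUB      : -11
PUSH -28 : -11 -28
SUB      : 17
PUSH 11  : 17 11
MUL      : 187
PUSH 5   : 187 5
ADD      : 192
NEG      : -192
PUSH -2  : -192 -2
PUSH 44  : -192 -2 44
ADD      : -192 42
MOD      : -24
PUSH -2  : -24 -2
PUSH -7  : -24 -2 -7
DIV      : -24 0

[-24, 0]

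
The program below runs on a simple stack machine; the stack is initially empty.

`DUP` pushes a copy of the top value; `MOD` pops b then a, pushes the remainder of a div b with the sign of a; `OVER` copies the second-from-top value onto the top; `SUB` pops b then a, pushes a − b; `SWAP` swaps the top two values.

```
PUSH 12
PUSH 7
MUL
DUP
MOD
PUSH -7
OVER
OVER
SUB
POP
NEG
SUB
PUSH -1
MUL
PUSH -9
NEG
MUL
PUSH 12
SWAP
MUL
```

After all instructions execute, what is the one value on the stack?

756

PUSH 12 → [12]
PUSH 7  → [12, 7]
MUL     → [84]
DUP     → [84, 84]
MOD     → [0]
PUSH -7 → [0, -7]
OVER    → [0, -7, 0]
OVER    → [0, -7, 0, -7]
SUB     → [0, -7, 7]
POP     → [0, -7]
NEG     → [0, 7]
SUB     → [-7]
PUSH -1 → [-7, -1]
MUL     → [7]
PUSH -9 → [7, -9]
NEG     → [7, 9]
MUL     → [63]
PUSH 12 → [63, 12]
SWAP    → [12, 63]
MUL     → [756]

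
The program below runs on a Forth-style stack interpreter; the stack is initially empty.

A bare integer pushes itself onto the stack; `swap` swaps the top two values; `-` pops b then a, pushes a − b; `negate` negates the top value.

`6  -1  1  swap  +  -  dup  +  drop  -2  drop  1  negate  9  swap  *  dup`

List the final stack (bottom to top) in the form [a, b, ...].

6      : 6
-1     : 6 -1
1      : 6 -1 1
swap   : 6 1 -1
+      : 6 0
-      : 6
dup    : 6 6
+      : 12
drop   : (empty)
-2     : -2
drop   : (empty)
1      : 1
negate : -1
9      : -1 9
swap   : 9 -1
*      : -9
dup    : -9 -9

[-9, -9]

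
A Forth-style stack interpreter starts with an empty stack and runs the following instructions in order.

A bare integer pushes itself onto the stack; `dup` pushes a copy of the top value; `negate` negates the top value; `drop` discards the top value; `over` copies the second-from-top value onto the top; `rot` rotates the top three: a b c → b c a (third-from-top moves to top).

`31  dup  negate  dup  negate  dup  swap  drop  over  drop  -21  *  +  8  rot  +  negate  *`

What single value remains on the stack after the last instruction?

26598

31      31
dup     31 31
negate  31 -31
dup     31 -31 -31
negate  31 -31 31
dup     31 -31 31 31
swap    31 -31 31 31
drop    31 -31 31
over    31 -31 31 -31
drop    31 -31 31
-21     31 -31 31 -21
*       31 -31 -651
+       31 -682
8       31 -682 8
rot     -682 8 31
+       -682 39
negate  -682 -39
*       26598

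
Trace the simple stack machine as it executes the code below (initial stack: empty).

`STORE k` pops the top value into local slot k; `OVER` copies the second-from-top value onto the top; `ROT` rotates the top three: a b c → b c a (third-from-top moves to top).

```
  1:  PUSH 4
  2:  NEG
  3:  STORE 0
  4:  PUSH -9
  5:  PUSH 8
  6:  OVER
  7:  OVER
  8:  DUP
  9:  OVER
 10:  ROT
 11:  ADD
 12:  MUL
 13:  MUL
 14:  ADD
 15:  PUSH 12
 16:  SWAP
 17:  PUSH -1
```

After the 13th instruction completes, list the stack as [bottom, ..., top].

[-9, 8, -1152]

PUSH 4   [4]
NEG      [-4]
STORE 0  []
PUSH -9  [-9]
PUSH 8   [-9, 8]
OVER     [-9, 8, -9]
OVER     [-9, 8, -9, 8]
DUP      [-9, 8, -9, 8, 8]
OVER     [-9, 8, -9, 8, 8, 8]
ROT      [-9, 8, -9, 8, 8, 8]
ADD      [-9, 8, -9, 8, 16]
MUL      [-9, 8, -9, 128]
MUL      [-9, 8, -1152]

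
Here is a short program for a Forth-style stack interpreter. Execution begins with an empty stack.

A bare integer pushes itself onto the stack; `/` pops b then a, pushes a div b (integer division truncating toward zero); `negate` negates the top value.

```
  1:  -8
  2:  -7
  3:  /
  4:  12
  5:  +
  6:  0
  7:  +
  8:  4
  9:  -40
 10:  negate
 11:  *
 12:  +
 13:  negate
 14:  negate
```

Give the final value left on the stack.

-8     → -8
-7     → -8 -7
/      → 1
12     → 1 12
+      → 13
0      → 13 0
+      → 13
4      → 13 4
-40    → 13 4 -40
negate → 13 4 40
*      → 13 160
+      → 173
negate → -173
negate → 173

173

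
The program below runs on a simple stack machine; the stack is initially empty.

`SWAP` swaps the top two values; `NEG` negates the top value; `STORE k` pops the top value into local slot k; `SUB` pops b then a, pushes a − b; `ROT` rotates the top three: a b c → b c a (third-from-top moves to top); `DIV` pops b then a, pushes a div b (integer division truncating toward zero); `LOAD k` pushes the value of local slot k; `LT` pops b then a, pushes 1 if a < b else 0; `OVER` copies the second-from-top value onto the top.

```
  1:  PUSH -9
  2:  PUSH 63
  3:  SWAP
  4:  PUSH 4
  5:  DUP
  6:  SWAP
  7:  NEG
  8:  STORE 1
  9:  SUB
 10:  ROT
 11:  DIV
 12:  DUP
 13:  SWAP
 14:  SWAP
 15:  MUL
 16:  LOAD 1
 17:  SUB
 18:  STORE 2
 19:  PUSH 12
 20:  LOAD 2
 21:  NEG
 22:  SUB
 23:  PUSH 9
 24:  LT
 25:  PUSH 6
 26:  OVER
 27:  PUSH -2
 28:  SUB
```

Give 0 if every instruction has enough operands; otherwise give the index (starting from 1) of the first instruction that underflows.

PUSH -9 -> [-9]
PUSH 63 -> [-9, 63]
SWAP    -> [63, -9]
PUSH 4  -> [63, -9, 4]
DUP     -> [63, -9, 4, 4]
SWAP    -> [63, -9, 4, 4]
NEG     -> [63, -9, 4, -4]
STORE 1 -> [63, -9, 4]
SUB     -> [63, -13]
ROT  — needs 3 operands, stack has 2 → underflow

10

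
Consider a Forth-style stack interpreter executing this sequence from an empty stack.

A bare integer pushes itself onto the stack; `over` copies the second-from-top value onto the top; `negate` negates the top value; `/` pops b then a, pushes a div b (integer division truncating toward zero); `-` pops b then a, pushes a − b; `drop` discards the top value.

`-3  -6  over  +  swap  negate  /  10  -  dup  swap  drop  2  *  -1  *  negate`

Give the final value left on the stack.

-3     -> -3
-6     -> -3 -6
over   -> -3 -6 -3
+      -> -3 -9
swap   -> -9 -3
negate -> -9 3
/      -> -3
10     -> -3 10
-      -> -13
dup    -> -13 -13
swap   -> -13 -13
drop   -> -13
2      -> -13 2
*      -> -26
-1     -> -26 -1
*      -> 26
negate -> -26

-26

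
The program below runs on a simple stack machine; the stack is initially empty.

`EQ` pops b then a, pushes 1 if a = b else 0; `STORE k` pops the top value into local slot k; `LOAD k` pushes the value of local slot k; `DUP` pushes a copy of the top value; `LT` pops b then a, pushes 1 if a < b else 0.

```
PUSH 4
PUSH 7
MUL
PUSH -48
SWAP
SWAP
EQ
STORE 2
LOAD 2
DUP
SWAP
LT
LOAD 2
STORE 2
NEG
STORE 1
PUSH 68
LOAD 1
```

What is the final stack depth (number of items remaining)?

PUSH 4   : 4
PUSH 7   : 4 7
MUL      : 28
PUSH -48 : 28 -48
SWAP     : -48 28
SWAP     : 28 -48
EQ       : 0
STORE 2  : (empty)
LOAD 2   : 0
DUP      : 0 0
SWAP     : 0 0
LT       : 0
LOAD 2   : 0 0
STORE 2  : 0
NEG      : 0
STORE 1  : (empty)
PUSH 68  : 68
LOAD 1   : 68 0

2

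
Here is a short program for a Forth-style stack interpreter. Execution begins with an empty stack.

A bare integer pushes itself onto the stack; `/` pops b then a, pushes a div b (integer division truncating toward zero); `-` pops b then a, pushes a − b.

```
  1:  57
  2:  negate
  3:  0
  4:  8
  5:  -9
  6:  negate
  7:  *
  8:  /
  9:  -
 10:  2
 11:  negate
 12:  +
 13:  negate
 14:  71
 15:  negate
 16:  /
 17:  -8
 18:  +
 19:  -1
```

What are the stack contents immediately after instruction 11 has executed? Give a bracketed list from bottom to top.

57     : [57]
negate : [-57]
0      : [-57, 0]
8      : [-57, 0, 8]
-9     : [-57, 0, 8, -9]
negate : [-57, 0, 8, 9]
*      : [-57, 0, 72]
/      : [-57, 0]
-      : [-57]
2      : [-57, 2]
negate : [-57, -2]

[-57, -2]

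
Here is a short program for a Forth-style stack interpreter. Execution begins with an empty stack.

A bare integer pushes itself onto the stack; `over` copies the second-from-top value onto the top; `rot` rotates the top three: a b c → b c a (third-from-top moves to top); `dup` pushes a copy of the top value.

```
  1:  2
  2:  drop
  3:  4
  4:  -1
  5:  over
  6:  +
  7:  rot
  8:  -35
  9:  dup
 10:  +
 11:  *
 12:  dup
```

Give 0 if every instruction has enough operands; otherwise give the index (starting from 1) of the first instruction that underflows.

7

2    -> 2
drop -> (empty)
4    -> 4
-1   -> 4 -1
over -> 4 -1 4
+    -> 4 3
rot  — needs 3 operands, stack has 2 → underflow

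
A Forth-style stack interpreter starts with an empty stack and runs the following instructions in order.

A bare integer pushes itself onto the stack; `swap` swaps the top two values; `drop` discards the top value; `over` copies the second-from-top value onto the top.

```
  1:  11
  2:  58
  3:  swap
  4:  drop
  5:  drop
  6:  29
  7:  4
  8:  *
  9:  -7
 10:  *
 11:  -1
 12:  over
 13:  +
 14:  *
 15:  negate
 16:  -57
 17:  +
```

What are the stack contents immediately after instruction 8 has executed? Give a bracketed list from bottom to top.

11   -> [11]
58   -> [11, 58]
swap -> [58, 11]
drop -> [58]
drop -> []
29   -> [29]
4    -> [29, 4]
*    -> [116]

[116]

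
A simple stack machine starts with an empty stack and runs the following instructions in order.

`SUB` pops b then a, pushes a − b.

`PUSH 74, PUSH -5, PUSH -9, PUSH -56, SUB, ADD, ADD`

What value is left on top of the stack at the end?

PUSH 74  → 74
PUSH -5  → 74 -5
PUSH -9  → 74 -5 -9
PUSH -56 → 74 -5 -9 -56
SUB      → 74 -5 47
ADD      → 74 42
ADD      → 116

116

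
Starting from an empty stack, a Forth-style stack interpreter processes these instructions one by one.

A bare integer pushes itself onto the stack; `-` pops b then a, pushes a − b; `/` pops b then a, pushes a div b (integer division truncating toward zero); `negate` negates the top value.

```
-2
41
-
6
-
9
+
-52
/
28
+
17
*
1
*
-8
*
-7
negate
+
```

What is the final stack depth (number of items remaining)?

1

-2     → -2
41     → -2 41
-      → -43
6      → -43 6
-      → -49
9      → -49 9
+      → -40
-52    → -40 -52
/      → 0
28     → 0 28
+      → 28
17     → 28 17
*      → 476
1      → 476 1
*      → 476
-8     → 476 -8
*      → -3808
-7     → -3808 -7
negate → -3808 7
+      → -3801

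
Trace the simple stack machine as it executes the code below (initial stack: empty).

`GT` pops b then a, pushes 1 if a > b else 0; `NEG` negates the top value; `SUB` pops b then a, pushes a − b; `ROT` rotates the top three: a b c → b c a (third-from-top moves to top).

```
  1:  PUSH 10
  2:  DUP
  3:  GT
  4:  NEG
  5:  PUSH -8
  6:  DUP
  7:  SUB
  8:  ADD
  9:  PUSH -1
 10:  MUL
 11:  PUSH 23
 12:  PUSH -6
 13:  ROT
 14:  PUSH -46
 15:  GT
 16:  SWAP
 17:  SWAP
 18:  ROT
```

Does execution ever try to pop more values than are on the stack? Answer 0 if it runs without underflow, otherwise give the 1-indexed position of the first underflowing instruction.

PUSH 10   [10]
DUP       [10, 10]
GT        [0]
NEG       [0]
PUSH -8   [0, -8]
DUP       [0, -8, -8]
SUB       [0, 0]
ADD       [0]
PUSH -1   [0, -1]
MUL       [0]
PUSH 23   [0, 23]
PUSH -6   [0, 23, -6]
ROT       [23, -6, 0]
PUSH -46  [23, -6, 0, -46]
GT        [23, -6, 1]
SWAP      [23, 1, -6]
SWAP      [23, -6, 1]
ROT       [-6, 1, 23]

0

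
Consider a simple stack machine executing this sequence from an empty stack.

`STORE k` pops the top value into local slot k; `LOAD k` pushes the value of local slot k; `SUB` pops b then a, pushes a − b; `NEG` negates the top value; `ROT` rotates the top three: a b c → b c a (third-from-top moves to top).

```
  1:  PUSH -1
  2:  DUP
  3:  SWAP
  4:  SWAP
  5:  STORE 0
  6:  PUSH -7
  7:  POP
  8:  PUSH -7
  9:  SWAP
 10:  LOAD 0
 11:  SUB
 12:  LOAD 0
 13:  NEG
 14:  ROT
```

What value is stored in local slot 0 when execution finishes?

PUSH -1 : [-1]
DUP     : [-1, -1]
SWAP    : [-1, -1]
SWAP    : [-1, -1]
STORE 0 : [-1]
PUSH -7 : [-1, -7]
POP     : [-1]
PUSH -7 : [-1, -7]
SWAP    : [-7, -1]
LOAD 0  : [-7, -1, -1]
SUB     : [-7, 0]
LOAD 0  : [-7, 0, -1]
NEG     : [-7, 0, 1]
ROT     : [0, 1, -7]

-1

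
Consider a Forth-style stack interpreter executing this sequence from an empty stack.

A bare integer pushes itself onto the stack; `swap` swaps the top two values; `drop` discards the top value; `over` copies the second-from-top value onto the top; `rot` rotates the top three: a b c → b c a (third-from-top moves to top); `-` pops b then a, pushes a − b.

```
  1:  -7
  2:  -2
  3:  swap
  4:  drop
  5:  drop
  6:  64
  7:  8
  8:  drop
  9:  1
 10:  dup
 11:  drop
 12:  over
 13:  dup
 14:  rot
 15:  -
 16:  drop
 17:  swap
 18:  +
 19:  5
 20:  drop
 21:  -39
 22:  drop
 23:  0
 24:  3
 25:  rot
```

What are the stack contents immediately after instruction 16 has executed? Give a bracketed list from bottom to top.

-7   → -7
-2   → -7 -2
swap → -2 -7
drop → -2
drop → (empty)
64   → 64
8    → 64 8
drop → 64
1    → 64 1
dup  → 64 1 1
drop → 64 1
over → 64 1 64
dup  → 64 1 64 64
rot  → 64 64 64 1
-    → 64 64 63
drop → 64 64

[64, 64]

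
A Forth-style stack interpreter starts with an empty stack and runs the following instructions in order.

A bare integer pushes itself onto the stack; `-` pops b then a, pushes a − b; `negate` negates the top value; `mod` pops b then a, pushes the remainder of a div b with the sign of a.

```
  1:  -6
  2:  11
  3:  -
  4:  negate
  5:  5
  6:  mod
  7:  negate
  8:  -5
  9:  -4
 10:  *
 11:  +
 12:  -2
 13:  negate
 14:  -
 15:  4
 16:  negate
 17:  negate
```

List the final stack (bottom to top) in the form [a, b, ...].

-6     → [-6]
11     → [-6, 11]
-      → [-17]
negate → [17]
5      → [17, 5]
mod    → [2]
negate → [-2]
-5     → [-2, -5]
-4     → [-2, -5, -4]
*      → [-2, 20]
+      → [18]
-2     → [18, -2]
negate → [18, 2]
-      → [16]
4      → [16, 4]
negate → [16, -4]
negate → [16, 4]

[16, 4]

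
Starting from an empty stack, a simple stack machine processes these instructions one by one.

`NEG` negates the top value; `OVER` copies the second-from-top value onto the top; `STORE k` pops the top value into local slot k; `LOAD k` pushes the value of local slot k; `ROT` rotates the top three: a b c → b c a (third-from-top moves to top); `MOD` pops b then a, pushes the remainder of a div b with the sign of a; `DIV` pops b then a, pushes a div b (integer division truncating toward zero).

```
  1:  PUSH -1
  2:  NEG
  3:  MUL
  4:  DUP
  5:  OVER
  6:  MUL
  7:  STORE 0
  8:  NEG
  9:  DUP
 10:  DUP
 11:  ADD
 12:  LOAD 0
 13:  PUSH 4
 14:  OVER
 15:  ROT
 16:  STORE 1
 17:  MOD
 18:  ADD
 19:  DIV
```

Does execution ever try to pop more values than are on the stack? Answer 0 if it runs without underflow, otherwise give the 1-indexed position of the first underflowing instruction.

3

PUSH -1 : -1
NEG     : 1
MUL  — needs 2 operands, stack has 1 → underflow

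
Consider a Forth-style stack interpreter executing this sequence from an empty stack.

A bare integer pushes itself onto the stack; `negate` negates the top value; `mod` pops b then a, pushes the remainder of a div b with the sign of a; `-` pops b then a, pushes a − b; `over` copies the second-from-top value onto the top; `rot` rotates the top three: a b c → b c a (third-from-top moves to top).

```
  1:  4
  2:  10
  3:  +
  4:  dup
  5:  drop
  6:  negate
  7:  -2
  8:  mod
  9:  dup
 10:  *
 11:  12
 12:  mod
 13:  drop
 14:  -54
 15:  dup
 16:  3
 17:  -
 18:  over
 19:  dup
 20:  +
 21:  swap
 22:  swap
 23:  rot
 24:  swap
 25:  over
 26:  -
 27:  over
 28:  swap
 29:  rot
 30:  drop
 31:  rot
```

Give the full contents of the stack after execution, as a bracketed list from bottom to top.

4      → [4]
10     → [4, 10]
+      → [14]
dup    → [14, 14]
drop   → [14]
negate → [-14]
-2     → [-14, -2]
mod    → [0]
dup    → [0, 0]
*      → [0]
12     → [0, 12]
mod    → [0]
drop   → []
-54    → [-54]
dup    → [-54, -54]
3      → [-54, -54, 3]
-      → [-54, -57]
over   → [-54, -57, -54]
dup    → [-54, -57, -54, -54]
+      → [-54, -57, -108]
swap   → [-54, -108, -57]
swap   → [-54, -57, -108]
rot    → [-57, -108, -54]
swap   → [-57, -54, -108]
over   → [-57, -54, -108, -54]
-      → [-57, -54, -54]
over   → [-57, -54, -54, -54]
swap   → [-57, -54, -54, -54]
rot    → [-57, -54, -54, -54]
drop   → [-57, -54, -54]
rot    → [-54, -54, -57]

[-54, -54, -57]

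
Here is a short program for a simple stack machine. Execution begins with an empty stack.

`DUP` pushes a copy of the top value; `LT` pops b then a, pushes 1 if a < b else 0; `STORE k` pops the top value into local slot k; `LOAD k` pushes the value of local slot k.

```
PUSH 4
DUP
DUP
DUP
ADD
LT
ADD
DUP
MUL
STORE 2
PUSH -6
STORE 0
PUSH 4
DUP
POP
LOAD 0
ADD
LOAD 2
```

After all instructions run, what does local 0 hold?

PUSH 4  : 4
DUP     : 4 4
DUP     : 4 4 4
DUP     : 4 4 4 4
ADD     : 4 4 8
LT      : 4 1
ADD     : 5
DUP     : 5 5
MUL     : 25
STORE 2 : (empty)
PUSH -6 : -6
STORE 0 : (empty)
PUSH 4  : 4
DUP     : 4 4
POP     : 4
LOAD 0  : 4 -6
ADD     : -2
LOAD 2  : -2 25

-6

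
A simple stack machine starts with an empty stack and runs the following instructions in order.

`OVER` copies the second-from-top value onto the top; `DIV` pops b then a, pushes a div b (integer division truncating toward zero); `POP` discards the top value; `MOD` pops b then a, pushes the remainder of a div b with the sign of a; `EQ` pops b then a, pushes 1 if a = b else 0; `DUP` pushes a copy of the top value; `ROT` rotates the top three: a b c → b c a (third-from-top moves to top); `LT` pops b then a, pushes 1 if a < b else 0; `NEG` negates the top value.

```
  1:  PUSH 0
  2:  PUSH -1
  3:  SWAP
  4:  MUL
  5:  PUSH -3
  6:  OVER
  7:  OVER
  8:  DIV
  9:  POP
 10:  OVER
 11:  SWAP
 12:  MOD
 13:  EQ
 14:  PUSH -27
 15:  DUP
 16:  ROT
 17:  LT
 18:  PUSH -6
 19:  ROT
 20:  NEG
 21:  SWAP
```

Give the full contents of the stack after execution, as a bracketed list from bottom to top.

[1, 27, -6]

PUSH 0    0
PUSH -1   0 -1
SWAP      -1 0
MUL       0
PUSH -3   0 -3
OVER      0 -3 0
OVER      0 -3 0 -3
DIV       0 -3 0
POP       0 -3
OVER      0 -3 0
SWAP      0 0 -3
MOD       0 0
EQ        1
PUSH -27  1 -27
DUP       1 -27 -27
ROT       -27 -27 1
LT        -27 1
PUSH -6   -27 1 -6
ROT       1 -6 -27
NEG       1 -6 27
SWAP      1 27 -6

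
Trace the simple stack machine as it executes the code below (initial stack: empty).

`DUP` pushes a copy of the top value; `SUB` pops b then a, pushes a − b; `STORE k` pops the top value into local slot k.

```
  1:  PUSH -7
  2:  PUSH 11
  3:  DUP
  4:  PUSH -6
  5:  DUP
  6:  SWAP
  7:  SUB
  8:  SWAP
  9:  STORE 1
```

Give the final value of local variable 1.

11

PUSH -7  -7
PUSH 11  -7 11
DUP      -7 11 11
PUSH -6  -7 11 11 -6
DUP      -7 11 11 -6 -6
SWAP     -7 11 11 -6 -6
SUB      -7 11 11 0
SWAP     -7 11 0 11
STORE 1  -7 11 0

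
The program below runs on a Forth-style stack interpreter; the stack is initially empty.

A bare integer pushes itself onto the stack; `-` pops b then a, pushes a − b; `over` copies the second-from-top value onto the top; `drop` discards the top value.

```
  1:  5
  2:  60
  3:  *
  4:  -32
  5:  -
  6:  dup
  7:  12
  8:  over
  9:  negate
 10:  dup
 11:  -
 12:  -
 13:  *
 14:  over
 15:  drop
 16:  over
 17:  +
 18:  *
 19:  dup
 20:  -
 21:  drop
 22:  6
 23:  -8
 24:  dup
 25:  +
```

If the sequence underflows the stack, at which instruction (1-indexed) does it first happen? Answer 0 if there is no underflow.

0

5      → [5]
60     → [5, 60]
*      → [300]
-32    → [300, -32]
-      → [332]
dup    → [332, 332]
12     → [332, 332, 12]
over   → [332, 332, 12, 332]
negate → [332, 332, 12, -332]
dup    → [332, 332, 12, -332, -332]
-      → [332, 332, 12, 0]
-      → [332, 332, 12]
*      → [332, 3984]
over   → [332, 3984, 332]
drop   → [332, 3984]
over   → [332, 3984, 332]
+      → [332, 4316]
*      → [1432912]
dup    → [1432912, 1432912]
-      → [0]
drop   → []
6      → [6]
-8     → [6, -8]
dup    → [6, -8, -8]
+      → [6, -16]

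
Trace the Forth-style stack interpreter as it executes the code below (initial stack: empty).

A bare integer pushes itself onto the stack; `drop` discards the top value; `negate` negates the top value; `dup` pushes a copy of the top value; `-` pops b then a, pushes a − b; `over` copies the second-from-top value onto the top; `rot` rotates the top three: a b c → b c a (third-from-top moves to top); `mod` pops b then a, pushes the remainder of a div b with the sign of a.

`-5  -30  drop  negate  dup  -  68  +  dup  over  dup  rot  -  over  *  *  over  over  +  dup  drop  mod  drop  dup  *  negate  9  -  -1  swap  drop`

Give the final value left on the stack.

-1

-5      [-5]
-30     [-5, -30]
drop    [-5]
negate  [5]
dup     [5, 5]
-       [0]
68      [0, 68]
+       [68]
dup     [68, 68]
over    [68, 68, 68]
dup     [68, 68, 68, 68]
rot     [68, 68, 68, 68]
-       [68, 68, 0]
over    [68, 68, 0, 68]
*       [68, 68, 0]
*       [68, 0]
over    [68, 0, 68]
over    [68, 0, 68, 0]
+       [68, 0, 68]
dup     [68, 0, 68, 68]
drop    [68, 0, 68]
mod     [68, 0]
drop    [68]
dup     [68, 68]
*       [4624]
negate  [-4624]
9       [-4624, 9]
-       [-4633]
-1      [-4633, -1]
swap    [-1, -4633]
drop    [-1]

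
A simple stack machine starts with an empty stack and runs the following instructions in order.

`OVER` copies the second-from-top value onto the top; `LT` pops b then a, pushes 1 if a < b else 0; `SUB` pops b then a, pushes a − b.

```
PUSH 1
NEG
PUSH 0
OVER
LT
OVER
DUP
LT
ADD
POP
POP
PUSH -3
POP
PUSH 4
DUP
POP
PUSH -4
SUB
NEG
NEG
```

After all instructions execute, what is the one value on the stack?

8

PUSH 1   [1]
NEG      [-1]
PUSH 0   [-1, 0]
OVER     [-1, 0, -1]
LT       [-1, 0]
OVER     [-1, 0, -1]
DUP      [-1, 0, -1, -1]
LT       [-1, 0, 0]
ADD      [-1, 0]
POP      [-1]
POP      []
PUSH -3  [-3]
POP      []
PUSH 4   [4]
DUP      [4, 4]
POP      [4]
PUSH -4  [4, -4]
SUB      [8]
NEG      [-8]
NEG      [8]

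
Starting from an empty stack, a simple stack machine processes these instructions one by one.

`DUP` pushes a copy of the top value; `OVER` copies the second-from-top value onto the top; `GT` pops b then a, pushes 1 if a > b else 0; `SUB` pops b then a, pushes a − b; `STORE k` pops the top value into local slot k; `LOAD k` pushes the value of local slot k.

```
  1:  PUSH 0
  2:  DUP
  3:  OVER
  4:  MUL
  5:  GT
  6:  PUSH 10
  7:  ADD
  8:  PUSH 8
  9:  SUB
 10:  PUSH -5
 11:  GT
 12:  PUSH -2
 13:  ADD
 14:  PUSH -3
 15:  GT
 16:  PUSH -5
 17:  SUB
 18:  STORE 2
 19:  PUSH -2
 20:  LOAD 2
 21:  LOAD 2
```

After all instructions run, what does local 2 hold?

6

PUSH 0  : [0]
DUP     : [0, 0]
OVER    : [0, 0, 0]
MUL     : [0, 0]
GT      : [0]
PUSH 10 : [0, 10]
ADD     : [10]
PUSH 8  : [10, 8]
SUB     : [2]
PUSH -5 : [2, -5]
GT      : [1]
PUSH -2 : [1, -2]
ADD     : [-1]
PUSH -3 : [-1, -3]
GT      : [1]
PUSH -5 : [1, -5]
SUB     : [6]
STORE 2 : []
PUSH -2 : [-2]
LOAD 2  : [-2, 6]
LOAD 2  : [-2, 6, 6]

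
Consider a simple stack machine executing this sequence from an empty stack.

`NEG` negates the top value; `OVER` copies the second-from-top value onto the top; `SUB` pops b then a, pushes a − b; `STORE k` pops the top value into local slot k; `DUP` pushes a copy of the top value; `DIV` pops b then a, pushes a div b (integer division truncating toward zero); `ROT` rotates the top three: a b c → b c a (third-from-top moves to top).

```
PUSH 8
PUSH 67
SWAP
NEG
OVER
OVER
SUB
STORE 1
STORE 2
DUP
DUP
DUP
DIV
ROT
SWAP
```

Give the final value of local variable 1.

PUSH 8   8
PUSH 67  8 67
SWAP     67 8
NEG      67 -8
OVER     67 -8 67
OVER     67 -8 67 -8
SUB      67 -8 75
STORE 1  67 -8
STORE 2  67
DUP      67 67
DUP      67 67 67
DUP      67 67 67 67
DIV      67 67 1
ROT      67 1 67
SWAP     67 67 1

75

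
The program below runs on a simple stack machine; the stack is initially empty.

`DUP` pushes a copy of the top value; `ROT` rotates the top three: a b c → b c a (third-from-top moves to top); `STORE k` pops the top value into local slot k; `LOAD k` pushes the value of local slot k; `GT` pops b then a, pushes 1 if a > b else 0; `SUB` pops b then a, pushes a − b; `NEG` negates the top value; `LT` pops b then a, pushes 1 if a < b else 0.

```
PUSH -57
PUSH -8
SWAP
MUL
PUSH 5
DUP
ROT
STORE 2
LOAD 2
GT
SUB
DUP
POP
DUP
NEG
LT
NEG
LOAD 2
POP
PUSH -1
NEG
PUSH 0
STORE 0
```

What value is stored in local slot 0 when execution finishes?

PUSH -57 : -57
PUSH -8  : -57 -8
SWAP     : -8 -57
MUL      : 456
PUSH 5   : 456 5
DUP      : 456 5 5
ROT      : 5 5 456
STORE 2  : 5 5
LOAD 2   : 5 5 456
GT       : 5 0
SUB      : 5
DUP      : 5 5
POP      : 5
DUP      : 5 5
NEG      : 5 -5
LT       : 0
NEG      : 0
LOAD 2   : 0 456
POP      : 0
PUSH -1  : 0 -1
NEG      : 0 1
PUSH 0   : 0 1 0
STORE 0  : 0 1

0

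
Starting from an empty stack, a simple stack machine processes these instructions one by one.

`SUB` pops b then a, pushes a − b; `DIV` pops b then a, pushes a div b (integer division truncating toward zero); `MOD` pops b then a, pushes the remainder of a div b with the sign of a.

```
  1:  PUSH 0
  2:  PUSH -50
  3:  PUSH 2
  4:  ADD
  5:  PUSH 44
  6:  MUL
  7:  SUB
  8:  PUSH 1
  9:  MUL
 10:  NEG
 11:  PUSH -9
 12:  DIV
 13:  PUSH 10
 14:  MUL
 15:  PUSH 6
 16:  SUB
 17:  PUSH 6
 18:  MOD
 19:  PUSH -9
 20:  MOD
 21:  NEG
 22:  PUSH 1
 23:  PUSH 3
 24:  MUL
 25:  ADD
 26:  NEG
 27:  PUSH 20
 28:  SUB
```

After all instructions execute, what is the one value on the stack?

-23

PUSH 0   : 0
PUSH -50 : 0 -50
PUSH 2   : 0 -50 2
ADD      : 0 -48
PUSH 44  : 0 -48 44
MUL      : 0 -2112
SUB      : 2112
PUSH 1   : 2112 1
MUL      : 2112
NEG      : -2112
PUSH -9  : -2112 -9
DIV      : 234
PUSH 10  : 234 10
MUL      : 2340
PUSH 6   : 2340 6
SUB      : 2334
PUSH 6   : 2334 6
MOD      : 0
PUSH -9  : 0 -9
MOD      : 0
NEG      : 0
PUSH 1   : 0 1
PUSH 3   : 0 1 3
MUL      : 0 3
ADD      : 3
NEG      : -3
PUSH 20  : -3 20
SUB      : -23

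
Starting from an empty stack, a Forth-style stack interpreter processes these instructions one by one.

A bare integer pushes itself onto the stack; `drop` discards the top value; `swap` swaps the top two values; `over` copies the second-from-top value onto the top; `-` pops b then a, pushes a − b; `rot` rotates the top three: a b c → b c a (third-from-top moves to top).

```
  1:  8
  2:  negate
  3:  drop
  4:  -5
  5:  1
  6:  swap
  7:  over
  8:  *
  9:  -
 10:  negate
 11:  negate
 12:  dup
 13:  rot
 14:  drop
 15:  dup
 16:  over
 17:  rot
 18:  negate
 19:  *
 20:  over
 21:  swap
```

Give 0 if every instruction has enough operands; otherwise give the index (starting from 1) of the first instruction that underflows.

8      -> [8]
negate -> [-8]
drop   -> []
-5     -> [-5]
1      -> [-5, 1]
swap   -> [1, -5]
over   -> [1, -5, 1]
*      -> [1, -5]
-      -> [6]
negate -> [-6]
negate -> [6]
dup    -> [6, 6]
rot  — needs 3 operands, stack has 2 → underflow

13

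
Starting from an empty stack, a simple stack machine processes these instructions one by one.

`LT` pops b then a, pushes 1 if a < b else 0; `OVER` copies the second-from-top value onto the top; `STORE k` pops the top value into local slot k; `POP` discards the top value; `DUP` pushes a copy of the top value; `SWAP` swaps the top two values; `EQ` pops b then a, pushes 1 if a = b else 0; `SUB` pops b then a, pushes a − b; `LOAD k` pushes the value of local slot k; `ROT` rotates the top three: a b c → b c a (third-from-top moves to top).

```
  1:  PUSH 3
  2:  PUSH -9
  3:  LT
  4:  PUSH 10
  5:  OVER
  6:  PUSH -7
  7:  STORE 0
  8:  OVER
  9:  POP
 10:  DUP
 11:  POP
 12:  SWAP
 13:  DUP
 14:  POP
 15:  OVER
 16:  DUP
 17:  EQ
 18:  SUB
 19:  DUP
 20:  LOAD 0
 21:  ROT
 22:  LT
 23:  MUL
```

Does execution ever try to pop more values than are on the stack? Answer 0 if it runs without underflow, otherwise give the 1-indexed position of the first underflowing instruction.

0

PUSH 3   [3]
PUSH -9  [3, -9]
LT       [0]
PUSH 10  [0, 10]
OVER     [0, 10, 0]
PUSH -7  [0, 10, 0, -7]
STORE 0  [0, 10, 0]
OVER     [0, 10, 0, 10]
POP      [0, 10, 0]
DUP      [0, 10, 0, 0]
POP      [0, 10, 0]
SWAP     [0, 0, 10]
DUP      [0, 0, 10, 10]
POP      [0, 0, 10]
OVER     [0, 0, 10, 0]
DUP      [0, 0, 10, 0, 0]
EQ       [0, 0, 10, 1]
SUB      [0, 0, 9]
DUP      [0, 0, 9, 9]
LOAD 0   [0, 0, 9, 9, -7]
ROT      [0, 0, 9, -7, 9]
LT       [0, 0, 9, 1]
MUL      [0, 0, 9]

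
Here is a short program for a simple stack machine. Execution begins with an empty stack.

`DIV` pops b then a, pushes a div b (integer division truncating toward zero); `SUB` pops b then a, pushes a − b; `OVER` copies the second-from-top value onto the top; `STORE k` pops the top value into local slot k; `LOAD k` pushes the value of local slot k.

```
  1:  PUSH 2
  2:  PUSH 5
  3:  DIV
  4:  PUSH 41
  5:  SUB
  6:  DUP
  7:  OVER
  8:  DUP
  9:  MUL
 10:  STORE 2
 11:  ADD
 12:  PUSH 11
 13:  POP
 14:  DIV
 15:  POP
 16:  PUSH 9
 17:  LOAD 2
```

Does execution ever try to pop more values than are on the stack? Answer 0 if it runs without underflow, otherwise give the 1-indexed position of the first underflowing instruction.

14

PUSH 2  -> 2
PUSH 5  -> 2 5
DIV     -> 0
PUSH 41 -> 0 41
SUB     -> -41
DUP     -> -41 -41
OVER    -> -41 -41 -41
DUP     -> -41 -41 -41 -41
MUL     -> -41 -41 1681
STORE 2 -> -41 -41
ADD     -> -82
PUSH 11 -> -82 11
POP     -> -82
DIV  — needs 2 operands, stack has 1 → underflow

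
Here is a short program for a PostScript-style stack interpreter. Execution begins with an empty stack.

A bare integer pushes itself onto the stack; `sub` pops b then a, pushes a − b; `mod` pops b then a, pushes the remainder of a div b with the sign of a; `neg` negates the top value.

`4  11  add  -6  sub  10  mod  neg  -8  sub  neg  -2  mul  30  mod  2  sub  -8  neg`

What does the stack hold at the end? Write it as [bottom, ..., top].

4   : 4
11  : 4 11
add : 15
-6  : 15 -6
sub : 21
10  : 21 10
mod : 1
neg : -1
-8  : -1 -8
sub : 7
neg : -7
-2  : -7 -2
mul : 14
30  : 14 30
mod : 14
2   : 14 2
sub : 12
-8  : 12 -8
neg : 12 8

[12, 8]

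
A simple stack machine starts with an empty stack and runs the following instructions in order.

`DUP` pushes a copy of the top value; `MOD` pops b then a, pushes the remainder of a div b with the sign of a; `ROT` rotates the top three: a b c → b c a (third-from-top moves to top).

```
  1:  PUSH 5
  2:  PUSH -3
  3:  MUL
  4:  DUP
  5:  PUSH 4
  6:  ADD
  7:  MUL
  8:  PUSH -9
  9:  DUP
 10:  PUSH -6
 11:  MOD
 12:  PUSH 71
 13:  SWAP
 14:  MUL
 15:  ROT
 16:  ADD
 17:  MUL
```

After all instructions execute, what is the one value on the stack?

PUSH 5  -> 5
PUSH -3 -> 5 -3
MUL     -> -15
DUP     -> -15 -15
PUSH 4  -> -15 -15 4
ADD     -> -15 -11
MUL     -> 165
PUSH -9 -> 165 -9
DUP     -> 165 -9 -9
PUSH -6 -> 165 -9 -9 -6
MOD     -> 165 -9 -3
PUSH 71 -> 165 -9 -3 71
SWAP    -> 165 -9 71 -3
MUL     -> 165 -9 -213
ROT     -> -9 -213 165
ADD     -> -9 -48
MUL     -> 432

432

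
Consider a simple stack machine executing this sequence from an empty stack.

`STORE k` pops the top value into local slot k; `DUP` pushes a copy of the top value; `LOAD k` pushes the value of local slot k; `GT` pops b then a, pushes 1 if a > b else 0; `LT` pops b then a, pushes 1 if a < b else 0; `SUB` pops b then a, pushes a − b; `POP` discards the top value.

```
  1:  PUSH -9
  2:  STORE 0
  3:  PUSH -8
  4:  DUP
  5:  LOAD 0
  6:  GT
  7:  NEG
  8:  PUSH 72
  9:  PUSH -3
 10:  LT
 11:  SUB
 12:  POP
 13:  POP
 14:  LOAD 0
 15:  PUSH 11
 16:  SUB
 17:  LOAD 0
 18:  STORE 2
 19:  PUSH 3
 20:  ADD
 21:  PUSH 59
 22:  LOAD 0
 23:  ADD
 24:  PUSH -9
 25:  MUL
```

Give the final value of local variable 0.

-9

PUSH -9 → [-9]
STORE 0 → []
PUSH -8 → [-8]
DUP     → [-8, -8]
LOAD 0  → [-8, -8, -9]
GT      → [-8, 1]
NEG     → [-8, -1]
PUSH 72 → [-8, -1, 72]
PUSH -3 → [-8, -1, 72, -3]
LT      → [-8, -1, 0]
SUB     → [-8, -1]
POP     → [-8]
POP     → []
LOAD 0  → [-9]
PUSH 11 → [-9, 11]
SUB     → [-20]
LOAD 0  → [-20, -9]
STORE 2 → [-20]
PUSH 3  → [-20, 3]
ADD     → [-17]
PUSH 59 → [-17, 59]
LOAD 0  → [-17, 59, -9]
ADD     → [-17, 50]
PUSH -9 → [-17, 50, -9]
MUL     → [-17, -450]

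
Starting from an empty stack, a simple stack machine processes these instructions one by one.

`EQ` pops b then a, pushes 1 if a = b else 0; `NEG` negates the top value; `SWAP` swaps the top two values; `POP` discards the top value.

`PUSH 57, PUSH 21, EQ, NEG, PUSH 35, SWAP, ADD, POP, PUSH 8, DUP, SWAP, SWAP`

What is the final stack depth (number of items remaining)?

PUSH 57 -> [57]
PUSH 21 -> [57, 21]
EQ      -> [0]
NEG     -> [0]
PUSH 35 -> [0, 35]
SWAP    -> [35, 0]
ADD     -> [35]
POP     -> []
PUSH 8  -> [8]
DUP     -> [8, 8]
SWAP    -> [8, 8]
SWAP    -> [8, 8]

2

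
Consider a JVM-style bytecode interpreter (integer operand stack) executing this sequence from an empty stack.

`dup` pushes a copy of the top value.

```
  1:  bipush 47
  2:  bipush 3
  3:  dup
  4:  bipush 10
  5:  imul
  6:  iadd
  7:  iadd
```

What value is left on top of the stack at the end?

80

bipush 47 : 47
bipush 3  : 47 3
dup       : 47 3 3
bipush 10 : 47 3 3 10
imul      : 47 3 30
iadd      : 47 33
iadd      : 80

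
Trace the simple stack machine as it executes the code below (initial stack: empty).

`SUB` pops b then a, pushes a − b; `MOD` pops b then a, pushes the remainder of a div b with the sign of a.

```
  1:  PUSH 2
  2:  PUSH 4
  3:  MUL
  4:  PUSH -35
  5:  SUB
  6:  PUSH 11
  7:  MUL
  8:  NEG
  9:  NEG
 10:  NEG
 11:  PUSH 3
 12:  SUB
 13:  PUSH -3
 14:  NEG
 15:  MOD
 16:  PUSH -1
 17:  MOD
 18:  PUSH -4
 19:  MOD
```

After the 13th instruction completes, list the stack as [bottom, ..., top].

[-476, -3]

PUSH 2   : 2
PUSH 4   : 2 4
MUL      : 8
PUSH -35 : 8 -35
SUB      : 43
PUSH 11  : 43 11
MUL      : 473
NEG      : -473
NEG      : 473
NEG      : -473
PUSH 3   : -473 3
SUB      : -476
PUSH -3  : -476 -3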